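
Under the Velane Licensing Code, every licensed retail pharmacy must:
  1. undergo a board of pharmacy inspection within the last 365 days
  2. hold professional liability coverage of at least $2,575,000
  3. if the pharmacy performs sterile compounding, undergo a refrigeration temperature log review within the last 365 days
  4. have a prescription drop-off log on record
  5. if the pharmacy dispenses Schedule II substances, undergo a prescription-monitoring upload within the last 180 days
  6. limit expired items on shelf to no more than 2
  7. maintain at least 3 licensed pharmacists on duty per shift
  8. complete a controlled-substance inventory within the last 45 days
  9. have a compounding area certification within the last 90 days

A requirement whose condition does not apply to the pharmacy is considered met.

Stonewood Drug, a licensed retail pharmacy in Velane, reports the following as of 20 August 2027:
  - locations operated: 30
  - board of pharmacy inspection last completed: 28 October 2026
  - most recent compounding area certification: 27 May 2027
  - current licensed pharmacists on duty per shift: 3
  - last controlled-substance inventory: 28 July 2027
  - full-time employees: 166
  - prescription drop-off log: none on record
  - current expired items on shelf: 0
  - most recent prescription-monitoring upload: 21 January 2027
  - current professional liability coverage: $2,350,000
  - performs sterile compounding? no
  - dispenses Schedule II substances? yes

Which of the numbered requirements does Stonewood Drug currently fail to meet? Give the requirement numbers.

1. board of pharmacy inspection 296 days ago vs limit 365 → met
2. professional liability coverage $2,350,000 < $2,575,000 → not met
3. condition 'performs sterile compounding' does not hold → requirement n/a → met
4. prescription drop-off log absent → not met
5. condition 'dispenses Schedule II substances' holds; prescription-monitoring upload 211 days ago vs limit 180 → not met
6. expired items on shelf 0 ≤ 2 → met
7. licensed pharmacists on duty per shift 3 ≥ 3 → met
8. controlled-substance inventory 23 days ago vs limit 45 → met
9. compounding area certification 85 days ago vs limit 90 → met
Not met: 2, 4, 5

2, 4, 5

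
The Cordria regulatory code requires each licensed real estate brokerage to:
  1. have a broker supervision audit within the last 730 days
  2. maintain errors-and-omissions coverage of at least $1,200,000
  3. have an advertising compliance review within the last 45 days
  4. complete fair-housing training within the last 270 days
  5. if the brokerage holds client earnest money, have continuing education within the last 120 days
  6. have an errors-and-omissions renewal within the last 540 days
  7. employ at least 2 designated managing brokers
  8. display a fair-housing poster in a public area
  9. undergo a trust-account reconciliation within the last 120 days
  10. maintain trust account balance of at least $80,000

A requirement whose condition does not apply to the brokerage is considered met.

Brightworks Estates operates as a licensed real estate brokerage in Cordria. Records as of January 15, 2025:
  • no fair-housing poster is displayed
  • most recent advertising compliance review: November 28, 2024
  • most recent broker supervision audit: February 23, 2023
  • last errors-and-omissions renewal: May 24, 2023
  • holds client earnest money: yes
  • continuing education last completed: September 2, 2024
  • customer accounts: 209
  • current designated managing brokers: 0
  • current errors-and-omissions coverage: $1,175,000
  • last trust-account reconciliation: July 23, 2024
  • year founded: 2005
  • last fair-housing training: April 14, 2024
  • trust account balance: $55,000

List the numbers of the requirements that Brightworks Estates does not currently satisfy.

2, 3, 4, 5, 6, 7, 8, 9, 10

1. broker supervision audit 692 days ago vs limit 730 → met
2. errors-and-omissions coverage $1,175,000 < $1,200,000 → not met
3. advertising compliance review 48 days ago vs limit 45 → not met
4. fair-housing training 276 days ago vs limit 270 → not met
5. condition 'holds client earnest money' holds; continuing education 135 days ago vs limit 120 → not met
6. errors-and-omissions renewal 602 days ago vs limit 540 → not met
7. designated managing brokers 0 < 2 → not met
8. fair-housing poster absent → not met
9. trust-account reconciliation 176 days ago vs limit 120 → not met
10. trust account balance $55,000 < $80,000 → not met
Not met: 2, 3, 4, 5, 6, 7, 8, 9, 10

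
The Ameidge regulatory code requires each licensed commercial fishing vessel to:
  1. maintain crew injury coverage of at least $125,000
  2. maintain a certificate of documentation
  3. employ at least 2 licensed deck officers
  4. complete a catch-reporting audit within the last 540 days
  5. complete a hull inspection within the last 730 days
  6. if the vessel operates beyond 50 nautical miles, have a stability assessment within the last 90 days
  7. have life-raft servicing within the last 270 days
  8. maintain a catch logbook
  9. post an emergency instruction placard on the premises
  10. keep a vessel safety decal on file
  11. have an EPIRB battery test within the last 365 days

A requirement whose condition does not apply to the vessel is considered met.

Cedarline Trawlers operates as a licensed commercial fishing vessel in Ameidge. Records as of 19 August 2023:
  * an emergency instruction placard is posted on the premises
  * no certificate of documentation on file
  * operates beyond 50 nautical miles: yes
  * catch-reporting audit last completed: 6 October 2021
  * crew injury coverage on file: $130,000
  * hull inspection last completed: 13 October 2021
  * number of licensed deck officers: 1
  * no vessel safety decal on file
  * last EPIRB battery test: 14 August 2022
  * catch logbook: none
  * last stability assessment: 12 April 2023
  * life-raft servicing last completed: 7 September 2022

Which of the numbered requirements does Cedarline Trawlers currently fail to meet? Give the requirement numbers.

1. crew injury coverage $130,000 ≥ $125,000 → met
2. certificate of documentation absent → not met
3. licensed deck officers 1 < 2 → not met
4. catch-reporting audit 682 days ago vs limit 540 → not met
5. hull inspection 675 days ago vs limit 730 → met
6. condition 'operates beyond 50 nautical miles' holds; stability assessment 129 days ago vs limit 90 → not met
7. life-raft servicing 346 days ago vs limit 270 → not met
8. catch logbook absent → not met
9. emergency instruction placard present → met
10. vessel safety decal absent → not met
11. EPIRB battery test 370 days ago vs limit 365 → not met
Not met: 2, 3, 4, 6, 7, 8, 10, 11

2, 3, 4, 6, 7, 8, 10, 11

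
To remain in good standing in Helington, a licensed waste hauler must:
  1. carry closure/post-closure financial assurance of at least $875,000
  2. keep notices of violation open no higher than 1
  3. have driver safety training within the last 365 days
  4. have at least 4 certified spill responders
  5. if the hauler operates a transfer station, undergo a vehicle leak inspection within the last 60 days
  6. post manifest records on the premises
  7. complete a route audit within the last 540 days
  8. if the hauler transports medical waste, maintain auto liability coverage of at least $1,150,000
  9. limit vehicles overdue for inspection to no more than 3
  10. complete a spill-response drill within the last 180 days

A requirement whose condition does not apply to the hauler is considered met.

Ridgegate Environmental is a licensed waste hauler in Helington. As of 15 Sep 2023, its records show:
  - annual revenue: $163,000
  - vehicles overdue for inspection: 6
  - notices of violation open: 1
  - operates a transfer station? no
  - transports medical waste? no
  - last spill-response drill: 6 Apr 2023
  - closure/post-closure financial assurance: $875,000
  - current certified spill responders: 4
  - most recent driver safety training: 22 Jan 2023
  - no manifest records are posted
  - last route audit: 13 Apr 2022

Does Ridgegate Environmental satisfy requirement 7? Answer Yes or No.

7. route audit 520 days ago vs limit 540 → met

Yes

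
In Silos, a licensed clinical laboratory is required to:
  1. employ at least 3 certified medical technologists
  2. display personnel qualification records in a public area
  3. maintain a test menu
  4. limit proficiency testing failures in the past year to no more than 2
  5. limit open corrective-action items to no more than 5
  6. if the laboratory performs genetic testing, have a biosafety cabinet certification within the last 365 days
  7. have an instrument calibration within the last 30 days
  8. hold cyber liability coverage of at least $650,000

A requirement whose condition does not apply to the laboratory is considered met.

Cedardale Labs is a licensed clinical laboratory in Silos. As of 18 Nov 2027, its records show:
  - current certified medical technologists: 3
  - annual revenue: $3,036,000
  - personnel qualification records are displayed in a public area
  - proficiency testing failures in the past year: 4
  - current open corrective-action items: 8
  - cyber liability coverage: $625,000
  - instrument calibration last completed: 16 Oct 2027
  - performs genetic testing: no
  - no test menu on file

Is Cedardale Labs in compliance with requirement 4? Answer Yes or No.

4. proficiency testing failures in the past year 4 > 2 → not met

No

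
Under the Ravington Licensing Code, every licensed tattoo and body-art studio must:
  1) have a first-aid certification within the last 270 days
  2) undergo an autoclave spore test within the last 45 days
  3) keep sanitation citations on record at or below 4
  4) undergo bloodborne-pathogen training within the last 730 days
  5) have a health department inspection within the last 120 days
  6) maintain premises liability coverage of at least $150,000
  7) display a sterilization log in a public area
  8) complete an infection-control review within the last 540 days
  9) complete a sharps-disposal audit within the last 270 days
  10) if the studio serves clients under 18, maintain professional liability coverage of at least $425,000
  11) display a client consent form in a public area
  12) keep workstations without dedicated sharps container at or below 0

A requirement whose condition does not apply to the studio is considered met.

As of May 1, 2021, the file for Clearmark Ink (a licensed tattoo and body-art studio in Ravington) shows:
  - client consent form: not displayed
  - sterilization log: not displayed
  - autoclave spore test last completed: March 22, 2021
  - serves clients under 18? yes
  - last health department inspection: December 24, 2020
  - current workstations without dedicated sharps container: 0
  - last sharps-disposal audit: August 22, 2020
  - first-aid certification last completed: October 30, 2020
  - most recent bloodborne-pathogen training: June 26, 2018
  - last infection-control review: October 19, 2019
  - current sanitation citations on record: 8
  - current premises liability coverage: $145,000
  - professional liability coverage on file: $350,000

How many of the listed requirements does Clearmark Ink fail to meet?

8

1. first-aid certification 183 days ago vs limit 270 → met
2. autoclave spore test 40 days ago vs limit 45 → met
3. sanitation citations on record 8 > 4 → not met
4. bloodborne-pathogen training 1040 days ago vs limit 730 → not met
5. health department inspection 128 days ago vs limit 120 → not met
6. premises liability coverage $145,000 < $150,000 → not met
7. sterilization log absent → not met
8. infection-control review 560 days ago vs limit 540 → not met
9. sharps-disposal audit 252 days ago vs limit 270 → met
10. condition 'serves clients under 18' holds; professional liability coverage $350,000 < $425,000 → not met
11. client consent form absent → not met
12. workstations without dedicated sharps container 0 ≤ 0 → met
Not met: 8 of 12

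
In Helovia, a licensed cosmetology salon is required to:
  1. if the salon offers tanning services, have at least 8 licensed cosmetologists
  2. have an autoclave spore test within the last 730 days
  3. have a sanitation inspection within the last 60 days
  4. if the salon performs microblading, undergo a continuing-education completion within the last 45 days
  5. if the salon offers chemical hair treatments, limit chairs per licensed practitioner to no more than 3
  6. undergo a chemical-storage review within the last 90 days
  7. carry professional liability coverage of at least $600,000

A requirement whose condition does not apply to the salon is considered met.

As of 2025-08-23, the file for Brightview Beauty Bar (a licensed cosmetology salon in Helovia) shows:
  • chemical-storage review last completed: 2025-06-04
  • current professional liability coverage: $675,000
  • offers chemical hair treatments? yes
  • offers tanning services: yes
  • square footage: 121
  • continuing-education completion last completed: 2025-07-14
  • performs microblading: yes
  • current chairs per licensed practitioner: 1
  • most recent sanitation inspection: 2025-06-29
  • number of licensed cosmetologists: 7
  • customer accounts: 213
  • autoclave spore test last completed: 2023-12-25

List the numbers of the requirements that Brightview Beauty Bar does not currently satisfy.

1. condition 'offers tanning services' holds; licensed cosmetologists 7 < 8 → not met
2. autoclave spore test 607 days ago vs limit 730 → met
3. sanitation inspection 55 days ago vs limit 60 → met
4. condition 'performs microblading' holds; continuing-education completion 40 days ago vs limit 45 → met
5. condition 'offers chemical hair treatments' holds; chairs per licensed practitioner 1 ≤ 3 → met
6. chemical-storage review 80 days ago vs limit 90 → met
7. professional liability coverage $675,000 ≥ $600,000 → met
Not met: 1

1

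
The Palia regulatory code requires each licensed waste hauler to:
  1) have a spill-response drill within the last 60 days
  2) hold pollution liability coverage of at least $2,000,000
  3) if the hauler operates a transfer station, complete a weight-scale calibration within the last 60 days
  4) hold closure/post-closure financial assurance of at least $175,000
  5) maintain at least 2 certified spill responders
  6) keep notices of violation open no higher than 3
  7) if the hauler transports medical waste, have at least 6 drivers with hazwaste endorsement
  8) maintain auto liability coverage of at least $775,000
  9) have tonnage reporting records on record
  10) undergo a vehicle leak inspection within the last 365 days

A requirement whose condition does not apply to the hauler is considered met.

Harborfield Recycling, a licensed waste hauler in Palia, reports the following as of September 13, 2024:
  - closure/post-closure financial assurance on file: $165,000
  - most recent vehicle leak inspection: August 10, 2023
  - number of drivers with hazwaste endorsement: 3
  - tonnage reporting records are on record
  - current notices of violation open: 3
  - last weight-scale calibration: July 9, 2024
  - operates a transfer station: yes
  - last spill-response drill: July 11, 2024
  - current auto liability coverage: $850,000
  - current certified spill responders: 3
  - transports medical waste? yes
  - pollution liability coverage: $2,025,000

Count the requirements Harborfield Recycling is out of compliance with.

1. spill-response drill 64 days ago vs limit 60 → not met
2. pollution liability coverage $2,025,000 ≥ $2,000,000 → met
3. condition 'operates a transfer station' holds; weight-scale calibration 66 days ago vs limit 60 → not met
4. closure/post-closure financial assurance $165,000 < $175,000 → not met
5. certified spill responders 3 ≥ 2 → met
6. notices of violation open 3 ≤ 3 → met
7. condition 'transports medical waste' holds; drivers with hazwaste endorsement 3 < 6 → not met
8. auto liability coverage $850,000 ≥ $775,000 → met
9. tonnage reporting records present → met
10. vehicle leak inspection 400 days ago vs limit 365 → not met
Not met: 5 of 10

5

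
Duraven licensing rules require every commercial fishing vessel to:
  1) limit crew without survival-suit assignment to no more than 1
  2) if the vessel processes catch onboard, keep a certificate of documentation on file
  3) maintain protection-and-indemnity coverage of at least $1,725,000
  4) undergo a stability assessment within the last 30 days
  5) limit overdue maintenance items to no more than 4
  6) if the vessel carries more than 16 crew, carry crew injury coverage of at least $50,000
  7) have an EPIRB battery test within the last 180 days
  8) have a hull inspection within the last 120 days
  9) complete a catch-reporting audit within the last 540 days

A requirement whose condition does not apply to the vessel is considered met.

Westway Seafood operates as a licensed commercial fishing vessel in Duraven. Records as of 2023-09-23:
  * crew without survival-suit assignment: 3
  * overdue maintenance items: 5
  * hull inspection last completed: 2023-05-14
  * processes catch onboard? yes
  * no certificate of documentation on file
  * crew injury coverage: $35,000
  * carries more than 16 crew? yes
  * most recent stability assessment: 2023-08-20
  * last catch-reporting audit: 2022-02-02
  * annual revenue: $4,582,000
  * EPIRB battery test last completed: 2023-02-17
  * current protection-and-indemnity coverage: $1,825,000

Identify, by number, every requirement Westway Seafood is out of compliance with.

1, 2, 4, 5, 6, 7, 8, 9

1. crew without survival-suit assignment 3 > 1 → not met
2. condition 'processes catch onboard' holds; certificate of documentation absent → not met
3. protection-and-indemnity coverage $1,825,000 ≥ $1,725,000 → met
4. stability assessment 34 days ago vs limit 30 → not met
5. overdue maintenance items 5 > 4 → not met
6. condition 'carries more than 16 crew' holds; crew injury coverage $35,000 < $50,000 → not met
7. EPIRB battery test 218 days ago vs limit 180 → not met
8. hull inspection 132 days ago vs limit 120 → not met
9. catch-reporting audit 598 days ago vs limit 540 → not met
Not met: 1, 2, 4, 5, 6, 7, 8, 9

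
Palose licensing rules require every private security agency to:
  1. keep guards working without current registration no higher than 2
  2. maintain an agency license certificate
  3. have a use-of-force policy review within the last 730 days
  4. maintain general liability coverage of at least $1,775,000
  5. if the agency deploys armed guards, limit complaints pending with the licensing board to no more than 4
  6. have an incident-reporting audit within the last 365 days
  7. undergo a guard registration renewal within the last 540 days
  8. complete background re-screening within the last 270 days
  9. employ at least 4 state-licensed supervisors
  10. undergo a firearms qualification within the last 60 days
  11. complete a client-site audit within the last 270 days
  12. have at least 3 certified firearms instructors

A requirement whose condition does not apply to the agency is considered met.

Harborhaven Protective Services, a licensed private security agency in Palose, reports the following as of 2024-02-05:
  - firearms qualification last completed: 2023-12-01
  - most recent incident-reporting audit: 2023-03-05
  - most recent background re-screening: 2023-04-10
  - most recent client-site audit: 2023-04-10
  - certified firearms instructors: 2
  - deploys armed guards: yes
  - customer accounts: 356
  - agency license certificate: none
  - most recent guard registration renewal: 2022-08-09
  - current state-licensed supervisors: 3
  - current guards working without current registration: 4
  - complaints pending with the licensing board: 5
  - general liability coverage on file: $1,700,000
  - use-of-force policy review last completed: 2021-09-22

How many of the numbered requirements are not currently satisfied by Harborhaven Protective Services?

11

1. guards working without current registration 4 > 2 → not met
2. agency license certificate absent → not met
3. use-of-force policy review 866 days ago vs limit 730 → not met
4. general liability coverage $1,700,000 < $1,775,000 → not met
5. condition 'deploys armed guards' holds; complaints pending with the licensing board 5 > 4 → not met
6. incident-reporting audit 337 days ago vs limit 365 → met
7. guard registration renewal 545 days ago vs limit 540 → not met
8. background re-screening 301 days ago vs limit 270 → not met
9. state-licensed supervisors 3 < 4 → not met
10. firearms qualification 66 days ago vs limit 60 → not met
11. client-site audit 301 days ago vs limit 270 → not met
12. certified firearms instructors 2 < 3 → not met
Not met: 11 of 12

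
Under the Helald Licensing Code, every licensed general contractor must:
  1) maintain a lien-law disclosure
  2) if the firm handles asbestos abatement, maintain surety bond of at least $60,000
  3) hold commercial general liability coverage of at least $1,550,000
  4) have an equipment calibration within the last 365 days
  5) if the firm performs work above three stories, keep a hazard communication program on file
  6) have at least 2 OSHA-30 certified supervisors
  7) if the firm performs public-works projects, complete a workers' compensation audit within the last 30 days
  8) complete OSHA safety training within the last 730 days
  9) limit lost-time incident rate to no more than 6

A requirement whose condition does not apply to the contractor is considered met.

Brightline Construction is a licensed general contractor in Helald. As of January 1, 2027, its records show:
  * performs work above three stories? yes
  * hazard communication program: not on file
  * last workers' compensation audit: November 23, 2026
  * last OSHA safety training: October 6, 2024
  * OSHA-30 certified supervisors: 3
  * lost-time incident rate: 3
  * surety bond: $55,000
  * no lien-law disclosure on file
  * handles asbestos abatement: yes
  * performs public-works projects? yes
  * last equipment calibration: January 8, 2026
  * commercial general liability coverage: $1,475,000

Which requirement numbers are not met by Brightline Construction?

1. lien-law disclosure absent → not met
2. condition 'handles asbestos abatement' holds; surety bond $55,000 < $60,000 → not met
3. commercial general liability coverage $1,475,000 < $1,550,000 → not met
4. equipment calibration 358 days ago vs limit 365 → met
5. condition 'performs work above three stories' holds; hazard communication program absent → not met
6. OSHA-30 certified supervisors 3 ≥ 2 → met
7. condition 'performs public-works projects' holds; workers' compensation audit 39 days ago vs limit 30 → not met
8. OSHA safety training 817 days ago vs limit 730 → not met
9. lost-time incident rate 3 ≤ 6 → met
Not met: 1, 2, 3, 5, 7, 8

1, 2, 3, 5, 7, 8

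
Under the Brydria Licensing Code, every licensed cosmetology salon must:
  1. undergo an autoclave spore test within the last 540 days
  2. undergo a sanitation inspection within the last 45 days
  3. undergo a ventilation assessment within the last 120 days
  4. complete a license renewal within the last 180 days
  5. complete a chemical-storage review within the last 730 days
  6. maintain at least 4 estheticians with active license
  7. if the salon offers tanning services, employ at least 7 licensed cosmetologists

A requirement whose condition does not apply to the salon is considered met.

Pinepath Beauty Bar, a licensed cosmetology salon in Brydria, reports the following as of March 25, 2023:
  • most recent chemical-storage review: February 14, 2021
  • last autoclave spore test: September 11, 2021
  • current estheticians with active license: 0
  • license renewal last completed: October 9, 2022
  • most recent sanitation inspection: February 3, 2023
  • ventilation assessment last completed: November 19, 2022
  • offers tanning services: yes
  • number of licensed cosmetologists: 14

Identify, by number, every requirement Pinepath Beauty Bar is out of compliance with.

1, 2, 3, 5, 6

1. autoclave spore test 560 days ago vs limit 540 → not met
2. sanitation inspection 50 days ago vs limit 45 → not met
3. ventilation assessment 126 days ago vs limit 120 → not met
4. license renewal 167 days ago vs limit 180 → met
5. chemical-storage review 769 days ago vs limit 730 → not met
6. estheticians with active license 0 < 4 → not met
7. condition 'offers tanning services' holds; licensed cosmetologists 14 ≥ 7 → met
Not met: 1, 2, 3, 5, 6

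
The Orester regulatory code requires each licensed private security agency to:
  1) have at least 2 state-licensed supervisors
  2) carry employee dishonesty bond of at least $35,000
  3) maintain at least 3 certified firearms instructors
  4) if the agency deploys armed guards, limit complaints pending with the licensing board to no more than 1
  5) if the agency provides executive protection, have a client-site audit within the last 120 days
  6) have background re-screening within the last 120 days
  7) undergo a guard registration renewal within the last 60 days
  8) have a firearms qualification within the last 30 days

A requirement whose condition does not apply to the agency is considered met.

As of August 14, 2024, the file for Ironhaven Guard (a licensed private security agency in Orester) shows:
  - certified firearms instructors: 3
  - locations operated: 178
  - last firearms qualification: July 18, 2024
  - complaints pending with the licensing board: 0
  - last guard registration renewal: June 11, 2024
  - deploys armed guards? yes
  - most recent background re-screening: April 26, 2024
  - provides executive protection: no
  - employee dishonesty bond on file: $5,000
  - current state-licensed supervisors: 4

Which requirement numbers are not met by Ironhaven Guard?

2, 7

1. state-licensed supervisors 4 ≥ 2 → met
2. employee dishonesty bond $5,000 < $35,000 → not met
3. certified firearms instructors 3 ≥ 3 → met
4. condition 'deploys armed guards' holds; complaints pending with the licensing board 0 ≤ 1 → met
5. condition 'provides executive protection' does not hold → requirement n/a → met
6. background re-screening 110 days ago vs limit 120 → met
7. guard registration renewal 64 days ago vs limit 60 → not met
8. firearms qualification 27 days ago vs limit 30 → met
Not met: 2, 7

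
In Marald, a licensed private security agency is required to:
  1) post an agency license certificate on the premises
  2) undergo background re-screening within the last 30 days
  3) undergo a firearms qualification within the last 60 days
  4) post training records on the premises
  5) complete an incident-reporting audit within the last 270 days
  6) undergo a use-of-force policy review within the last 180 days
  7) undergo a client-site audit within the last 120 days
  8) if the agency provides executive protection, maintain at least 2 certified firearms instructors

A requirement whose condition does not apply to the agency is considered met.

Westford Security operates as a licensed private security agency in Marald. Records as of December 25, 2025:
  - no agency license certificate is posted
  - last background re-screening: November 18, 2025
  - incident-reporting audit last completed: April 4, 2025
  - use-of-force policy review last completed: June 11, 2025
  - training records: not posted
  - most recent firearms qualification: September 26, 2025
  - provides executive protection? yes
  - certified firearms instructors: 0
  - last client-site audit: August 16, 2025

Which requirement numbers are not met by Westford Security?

1, 2, 3, 4, 6, 7, 8

1. agency license certificate absent → not met
2. background re-screening 37 days ago vs limit 30 → not met
3. firearms qualification 90 days ago vs limit 60 → not met
4. training records absent → not met
5. incident-reporting audit 265 days ago vs limit 270 → met
6. use-of-force policy review 197 days ago vs limit 180 → not met
7. client-site audit 131 days ago vs limit 120 → not met
8. condition 'provides executive protection' holds; certified firearms instructors 0 < 2 → not met
Not met: 1, 2, 3, 4, 6, 7, 8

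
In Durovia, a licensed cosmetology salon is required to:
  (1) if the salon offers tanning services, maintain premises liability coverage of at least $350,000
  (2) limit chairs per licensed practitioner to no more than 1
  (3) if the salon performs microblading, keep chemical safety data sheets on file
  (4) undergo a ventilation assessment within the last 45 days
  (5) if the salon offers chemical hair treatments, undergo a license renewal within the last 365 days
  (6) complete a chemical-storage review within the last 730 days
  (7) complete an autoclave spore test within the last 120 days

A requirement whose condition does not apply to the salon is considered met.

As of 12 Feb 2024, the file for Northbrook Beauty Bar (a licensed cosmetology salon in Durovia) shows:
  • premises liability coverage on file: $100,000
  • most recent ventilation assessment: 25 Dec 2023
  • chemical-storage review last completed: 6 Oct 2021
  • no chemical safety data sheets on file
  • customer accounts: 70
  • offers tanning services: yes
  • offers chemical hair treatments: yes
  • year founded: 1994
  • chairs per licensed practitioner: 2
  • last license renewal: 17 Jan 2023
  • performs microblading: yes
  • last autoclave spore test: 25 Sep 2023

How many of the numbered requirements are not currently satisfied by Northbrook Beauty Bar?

1. condition 'offers tanning services' holds; premises liability coverage $100,000 < $350,000 → not met
2. chairs per licensed practitioner 2 > 1 → not met
3. condition 'performs microblading' holds; chemical safety data sheets absent → not met
4. ventilation assessment 49 days ago vs limit 45 → not met
5. condition 'offers chemical hair treatments' holds; license renewal 391 days ago vs limit 365 → not met
6. chemical-storage review 859 days ago vs limit 730 → not met
7. autoclave spore test 140 days ago vs limit 120 → not met
Not met: 7 of 7

7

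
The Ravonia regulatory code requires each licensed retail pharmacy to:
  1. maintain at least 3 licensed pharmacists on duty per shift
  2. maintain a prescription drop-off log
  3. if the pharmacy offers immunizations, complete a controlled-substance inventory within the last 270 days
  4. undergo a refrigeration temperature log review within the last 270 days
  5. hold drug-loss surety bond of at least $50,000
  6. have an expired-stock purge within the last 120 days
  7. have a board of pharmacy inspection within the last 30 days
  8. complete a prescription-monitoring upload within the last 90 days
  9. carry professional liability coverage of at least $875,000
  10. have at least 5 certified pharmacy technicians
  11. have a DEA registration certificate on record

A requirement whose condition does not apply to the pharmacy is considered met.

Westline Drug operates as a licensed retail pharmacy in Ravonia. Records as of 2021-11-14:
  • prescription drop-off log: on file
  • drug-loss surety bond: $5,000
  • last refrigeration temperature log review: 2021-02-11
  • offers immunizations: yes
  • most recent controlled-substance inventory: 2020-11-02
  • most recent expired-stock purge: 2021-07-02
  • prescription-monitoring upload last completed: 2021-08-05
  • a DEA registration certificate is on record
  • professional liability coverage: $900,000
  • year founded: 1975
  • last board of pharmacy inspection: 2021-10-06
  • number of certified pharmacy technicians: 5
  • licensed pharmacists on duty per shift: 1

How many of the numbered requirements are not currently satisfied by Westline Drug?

7

1. licensed pharmacists on duty per shift 1 < 3 → not met
2. prescription drop-off log present → met
3. condition 'offers immunizations' holds; controlled-substance inventory 377 days ago vs limit 270 → not met
4. refrigeration temperature log review 276 days ago vs limit 270 → not met
5. drug-loss surety bond $5,000 < $50,000 → not met
6. expired-stock purge 135 days ago vs limit 120 → not met
7. board of pharmacy inspection 39 days ago vs limit 30 → not met
8. prescription-monitoring upload 101 days ago vs limit 90 → not met
9. professional liability coverage $900,000 ≥ $875,000 → met
10. certified pharmacy technicians 5 ≥ 5 → met
11. DEA registration certificate present → met
Not met: 7 of 11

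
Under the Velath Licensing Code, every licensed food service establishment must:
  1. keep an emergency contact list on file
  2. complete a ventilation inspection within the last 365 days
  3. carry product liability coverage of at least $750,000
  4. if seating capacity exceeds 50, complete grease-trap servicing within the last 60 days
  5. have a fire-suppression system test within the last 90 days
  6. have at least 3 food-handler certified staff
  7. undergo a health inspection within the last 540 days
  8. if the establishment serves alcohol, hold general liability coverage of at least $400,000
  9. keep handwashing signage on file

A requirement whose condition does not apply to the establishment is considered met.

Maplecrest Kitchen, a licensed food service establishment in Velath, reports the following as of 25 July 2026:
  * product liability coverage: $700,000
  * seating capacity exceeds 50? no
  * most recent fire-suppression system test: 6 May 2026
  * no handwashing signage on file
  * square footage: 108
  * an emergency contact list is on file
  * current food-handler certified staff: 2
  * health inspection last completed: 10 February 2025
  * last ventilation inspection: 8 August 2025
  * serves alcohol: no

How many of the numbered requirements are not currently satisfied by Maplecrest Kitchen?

1. emergency contact list present → met
2. ventilation inspection 351 days ago vs limit 365 → met
3. product liability coverage $700,000 < $750,000 → not met
4. condition 'seating capacity exceeds 50' does not hold → requirement n/a → met
5. fire-suppression system test 80 days ago vs limit 90 → met
6. food-handler certified staff 2 < 3 → not met
7. health inspection 530 days ago vs limit 540 → met
8. condition 'serves alcohol' does not hold → requirement n/a → met
9. handwashing signage absent → not met
Not met: 3 of 9

3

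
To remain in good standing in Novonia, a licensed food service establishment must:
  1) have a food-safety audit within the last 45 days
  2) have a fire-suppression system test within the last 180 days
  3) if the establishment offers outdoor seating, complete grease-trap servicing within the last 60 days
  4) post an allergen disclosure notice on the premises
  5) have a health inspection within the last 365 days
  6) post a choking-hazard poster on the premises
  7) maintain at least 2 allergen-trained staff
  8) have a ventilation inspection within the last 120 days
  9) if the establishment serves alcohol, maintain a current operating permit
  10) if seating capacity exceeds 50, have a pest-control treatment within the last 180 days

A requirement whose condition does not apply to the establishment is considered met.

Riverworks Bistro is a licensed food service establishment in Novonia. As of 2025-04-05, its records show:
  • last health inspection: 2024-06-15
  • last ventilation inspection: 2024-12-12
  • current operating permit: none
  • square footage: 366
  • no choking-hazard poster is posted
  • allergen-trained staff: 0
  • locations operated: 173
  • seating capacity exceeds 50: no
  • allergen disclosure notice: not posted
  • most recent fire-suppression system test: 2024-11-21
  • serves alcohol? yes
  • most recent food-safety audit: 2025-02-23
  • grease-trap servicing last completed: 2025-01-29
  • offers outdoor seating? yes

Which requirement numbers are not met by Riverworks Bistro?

3, 4, 6, 7, 9

1. food-safety audit 41 days ago vs limit 45 → met
2. fire-suppression system test 135 days ago vs limit 180 → met
3. condition 'offers outdoor seating' holds; grease-trap servicing 66 days ago vs limit 60 → not met
4. allergen disclosure notice absent → not met
5. health inspection 294 days ago vs limit 365 → met
6. choking-hazard poster absent → not met
7. allergen-trained staff 0 < 2 → not met
8. ventilation inspection 114 days ago vs limit 120 → met
9. condition 'serves alcohol' holds; current operating permit absent → not met
10. condition 'seating capacity exceeds 50' does not hold → requirement n/a → met
Not met: 3, 4, 6, 7, 9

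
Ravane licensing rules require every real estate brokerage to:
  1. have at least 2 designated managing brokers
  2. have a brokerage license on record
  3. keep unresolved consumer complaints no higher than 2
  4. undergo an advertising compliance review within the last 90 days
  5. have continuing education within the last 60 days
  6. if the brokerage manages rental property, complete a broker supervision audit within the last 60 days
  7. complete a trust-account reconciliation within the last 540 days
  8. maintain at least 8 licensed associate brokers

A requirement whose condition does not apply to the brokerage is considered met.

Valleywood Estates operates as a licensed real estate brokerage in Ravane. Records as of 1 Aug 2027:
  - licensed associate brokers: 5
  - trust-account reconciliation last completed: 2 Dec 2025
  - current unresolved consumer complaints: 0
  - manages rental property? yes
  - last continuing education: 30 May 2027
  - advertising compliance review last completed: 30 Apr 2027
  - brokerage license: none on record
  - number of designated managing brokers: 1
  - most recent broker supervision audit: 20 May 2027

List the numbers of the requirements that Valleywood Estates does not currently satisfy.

1. designated managing brokers 1 < 2 → not met
2. brokerage license absent → not met
3. unresolved consumer complaints 0 ≤ 2 → met
4. advertising compliance review 93 days ago vs limit 90 → not met
5. continuing education 63 days ago vs limit 60 → not met
6. condition 'manages rental property' holds; broker supervision audit 73 days ago vs limit 60 → not met
7. trust-account reconciliation 607 days ago vs limit 540 → not met
8. licensed associate brokers 5 < 8 → not met
Not met: 1, 2, 4, 5, 6, 7, 8

1, 2, 4, 5, 6, 7, 8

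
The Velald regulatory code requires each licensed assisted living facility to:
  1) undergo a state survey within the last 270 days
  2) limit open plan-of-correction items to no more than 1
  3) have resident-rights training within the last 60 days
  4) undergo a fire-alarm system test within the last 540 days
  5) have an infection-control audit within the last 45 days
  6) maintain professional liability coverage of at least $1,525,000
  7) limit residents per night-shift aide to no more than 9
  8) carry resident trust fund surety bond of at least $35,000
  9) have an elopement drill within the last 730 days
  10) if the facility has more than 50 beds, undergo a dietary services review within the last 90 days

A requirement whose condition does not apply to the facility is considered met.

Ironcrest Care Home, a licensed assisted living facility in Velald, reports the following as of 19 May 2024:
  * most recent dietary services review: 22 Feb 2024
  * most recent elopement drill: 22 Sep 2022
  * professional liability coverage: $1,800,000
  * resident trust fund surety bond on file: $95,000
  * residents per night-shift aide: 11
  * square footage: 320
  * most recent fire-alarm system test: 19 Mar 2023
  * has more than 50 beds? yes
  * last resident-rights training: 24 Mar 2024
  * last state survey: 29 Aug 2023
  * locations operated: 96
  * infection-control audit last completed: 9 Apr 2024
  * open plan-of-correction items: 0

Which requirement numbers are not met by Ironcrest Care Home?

1. state survey 264 days ago vs limit 270 → met
2. open plan-of-correction items 0 ≤ 1 → met
3. resident-rights training 56 days ago vs limit 60 → met
4. fire-alarm system test 427 days ago vs limit 540 → met
5. infection-control audit 40 days ago vs limit 45 → met
6. professional liability coverage $1,800,000 ≥ $1,525,000 → met
7. residents per night-shift aide 11 > 9 → not met
8. resident trust fund surety bond $95,000 ≥ $35,000 → met
9. elopement drill 605 days ago vs limit 730 → met
10. condition 'has more than 50 beds' holds; dietary services review 87 days ago vs limit 90 → met
Not met: 7

7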